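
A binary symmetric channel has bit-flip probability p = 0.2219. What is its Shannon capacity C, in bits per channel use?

For BSC with error probability p:
C = 1 - H(p) where H(p) is binary entropy
H(0.2219) = -0.2219 × log₂(0.2219) - 0.7781 × log₂(0.7781)
H(p) = 0.7636
C = 1 - 0.7636 = 0.2364 bits/use


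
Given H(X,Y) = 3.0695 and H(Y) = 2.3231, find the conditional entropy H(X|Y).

Chain rule: H(X,Y) = H(X|Y) + H(Y)
H(X|Y) = H(X,Y) - H(Y) = 3.0695 - 2.3231 = 0.7464 bits


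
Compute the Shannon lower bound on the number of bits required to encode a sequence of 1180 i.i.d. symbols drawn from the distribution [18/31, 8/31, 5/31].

Entropy H = 1.3843 bits/symbol
Minimum bits = H × n = 1.3843 × 1180
= 1633.42 bits


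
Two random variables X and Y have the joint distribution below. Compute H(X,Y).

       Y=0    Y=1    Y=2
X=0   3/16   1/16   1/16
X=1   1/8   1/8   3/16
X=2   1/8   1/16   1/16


H(X,Y) = -Σ p(x,y) log₂ p(x,y)
  p(0,0)=3/16: -0.1875 × log₂(0.1875) = 0.4528
  p(0,1)=1/16: -0.0625 × log₂(0.0625) = 0.2500
  p(0,2)=1/16: -0.0625 × log₂(0.0625) = 0.2500
  p(1,0)=1/8: -0.1250 × log₂(0.1250) = 0.3750
  p(1,1)=1/8: -0.1250 × log₂(0.1250) = 0.3750
  p(1,2)=3/16: -0.1875 × log₂(0.1875) = 0.4528
  p(2,0)=1/8: -0.1250 × log₂(0.1250) = 0.3750
  p(2,1)=1/16: -0.0625 × log₂(0.0625) = 0.2500
  p(2,2)=1/16: -0.0625 × log₂(0.0625) = 0.2500
H(X,Y) = 3.0306 bits


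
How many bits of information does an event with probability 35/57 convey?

Information content I(x) = -log₂(p(x))
I = -log₂(35/57) = -log₂(0.6140)
I = 0.7036 bits


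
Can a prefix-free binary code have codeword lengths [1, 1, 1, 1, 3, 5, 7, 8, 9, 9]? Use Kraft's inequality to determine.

Kraft inequality: Σ 2^(-l_i) ≤ 1 for prefix-free code
Calculating: 2^(-1) + 2^(-1) + 2^(-1) + 2^(-1) + 2^(-3) + 2^(-5) + 2^(-7) + 2^(-8) + 2^(-9) + 2^(-9)
= 0.5 + 0.5 + 0.5 + 0.5 + 0.125 + 0.03125 + 0.0078125 + 0.00390625 + 0.001953125 + 0.001953125
= 2.1719
Since 2.1719 > 1, prefix-free code does not exist


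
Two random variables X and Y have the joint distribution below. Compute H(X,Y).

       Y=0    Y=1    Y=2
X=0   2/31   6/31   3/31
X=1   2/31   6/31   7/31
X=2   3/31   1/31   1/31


H(X,Y) = -Σ p(x,y) log₂ p(x,y)
  p(0,0)=2/31: -0.0645 × log₂(0.0645) = 0.2551
  p(0,1)=6/31: -0.1935 × log₂(0.1935) = 0.4586
  p(0,2)=3/31: -0.0968 × log₂(0.0968) = 0.3261
  p(1,0)=2/31: -0.0645 × log₂(0.0645) = 0.2551
  p(1,1)=6/31: -0.1935 × log₂(0.1935) = 0.4586
  p(1,2)=7/31: -0.2258 × log₂(0.2258) = 0.4848
  p(2,0)=3/31: -0.0968 × log₂(0.0968) = 0.3261
  p(2,1)=1/31: -0.0323 × log₂(0.0323) = 0.1598
  p(2,2)=1/31: -0.0323 × log₂(0.0323) = 0.1598
H(X,Y) = 2.8838 bits


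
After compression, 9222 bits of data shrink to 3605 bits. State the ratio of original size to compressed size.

Compression ratio = Original / Compressed
= 9222 / 3605 = 2.56:1


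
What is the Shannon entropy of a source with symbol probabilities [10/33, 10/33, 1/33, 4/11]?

H(X) = -Σ p(x) log₂ p(x)
  -10/33 × log₂(10/33) = 0.5220
  -10/33 × log₂(10/33) = 0.5220
  -1/33 × log₂(1/33) = 0.1529
  -4/11 × log₂(4/11) = 0.5307
H(X) = 1.7275 bits


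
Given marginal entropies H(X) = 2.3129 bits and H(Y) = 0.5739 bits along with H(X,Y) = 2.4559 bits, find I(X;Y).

I(X;Y) = H(X) + H(Y) - H(X,Y)
I(X;Y) = 2.3129 + 0.5739 - 2.4559 = 0.4309 bits


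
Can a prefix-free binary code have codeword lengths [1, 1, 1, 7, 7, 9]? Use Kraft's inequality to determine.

Kraft inequality: Σ 2^(-l_i) ≤ 1 for prefix-free code
Calculating: 2^(-1) + 2^(-1) + 2^(-1) + 2^(-7) + 2^(-7) + 2^(-9)
= 0.5 + 0.5 + 0.5 + 0.0078125 + 0.0078125 + 0.001953125
= 1.5176
Since 1.5176 > 1, prefix-free code does not exist


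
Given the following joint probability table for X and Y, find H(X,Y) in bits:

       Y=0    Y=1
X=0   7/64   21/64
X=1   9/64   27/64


H(X,Y) = -Σ p(x,y) log₂ p(x,y)
  p(0,0)=7/64: -0.1094 × log₂(0.1094) = 0.3492
  p(0,1)=21/64: -0.3281 × log₂(0.3281) = 0.5275
  p(1,0)=9/64: -0.1406 × log₂(0.1406) = 0.3980
  p(1,1)=27/64: -0.4219 × log₂(0.4219) = 0.5253
H(X,Y) = 1.8000 bits


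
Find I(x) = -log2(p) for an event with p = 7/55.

Information content I(x) = -log₂(p(x))
I = -log₂(7/55) = -log₂(0.1273)
I = 2.9740 bits


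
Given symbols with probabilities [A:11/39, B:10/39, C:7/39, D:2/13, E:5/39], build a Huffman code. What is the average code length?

Huffman tree construction:
Combine smallest probabilities repeatedly
Resulting codes:
  A: 10 (length 2)
  B: 01 (length 2)
  C: 00 (length 2)
  D: 111 (length 3)
  E: 110 (length 3)
Average length = Σ p(s) × length(s) = 2.2821 bits


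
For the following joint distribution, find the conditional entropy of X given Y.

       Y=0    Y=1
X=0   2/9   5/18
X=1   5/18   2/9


H(X|Y) = Σ_y p(y) H(X|Y=y)
  p(Y=0) = 1/2, H(X|Y=0) = 0.9911
  p(Y=1) = 1/2, H(X|Y=1) = 0.9911
H(X|Y) = 0.5000×0.9911 + 0.5000×0.9911 = 0.9911 bits


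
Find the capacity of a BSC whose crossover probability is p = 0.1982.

For BSC with error probability p:
C = 1 - H(p) where H(p) is binary entropy
H(0.1982) = -0.1982 × log₂(0.1982) - 0.8018 × log₂(0.8018)
H(p) = 0.7183
C = 1 - 0.7183 = 0.2817 bits/use


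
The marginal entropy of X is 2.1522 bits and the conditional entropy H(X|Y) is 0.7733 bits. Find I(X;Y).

I(X;Y) = H(X) - H(X|Y)
I(X;Y) = 2.1522 - 0.7733 = 1.3789 bits


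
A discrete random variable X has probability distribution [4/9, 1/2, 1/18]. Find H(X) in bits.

H(X) = -Σ p(x) log₂ p(x)
  -4/9 × log₂(4/9) = 0.5200
  -1/2 × log₂(1/2) = 0.5000
  -1/18 × log₂(1/18) = 0.2317
H(X) = 1.2516 bits


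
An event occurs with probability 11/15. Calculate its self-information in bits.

Information content I(x) = -log₂(p(x))
I = -log₂(11/15) = -log₂(0.7333)
I = 0.4475 bits


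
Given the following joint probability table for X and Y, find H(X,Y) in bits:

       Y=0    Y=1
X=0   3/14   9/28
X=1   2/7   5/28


H(X,Y) = -Σ p(x,y) log₂ p(x,y)
  p(0,0)=3/14: -0.2143 × log₂(0.2143) = 0.4762
  p(0,1)=9/28: -0.3214 × log₂(0.3214) = 0.5263
  p(1,0)=2/7: -0.2857 × log₂(0.2857) = 0.5164
  p(1,1)=5/28: -0.1786 × log₂(0.1786) = 0.4438
H(X,Y) = 1.9628 bits


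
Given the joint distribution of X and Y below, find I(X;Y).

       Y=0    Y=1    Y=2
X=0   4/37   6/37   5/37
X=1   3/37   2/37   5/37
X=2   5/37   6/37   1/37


H(X) = 1.5651, H(Y) = 1.5777, H(X,Y) = 3.0310
I(X;Y) = H(X) + H(Y) - H(X,Y) = 0.1117 bits


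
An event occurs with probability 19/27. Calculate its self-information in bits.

Information content I(x) = -log₂(p(x))
I = -log₂(19/27) = -log₂(0.7037)
I = 0.5070 bits


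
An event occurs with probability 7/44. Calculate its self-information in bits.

Information content I(x) = -log₂(p(x))
I = -log₂(7/44) = -log₂(0.1591)
I = 2.6521 bits


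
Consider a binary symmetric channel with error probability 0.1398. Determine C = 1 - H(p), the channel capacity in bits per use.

For BSC with error probability p:
C = 1 - H(p) where H(p) is binary entropy
H(0.1398) = -0.1398 × log₂(0.1398) - 0.8602 × log₂(0.8602)
H(p) = 0.5837
C = 1 - 0.5837 = 0.4163 bits/use


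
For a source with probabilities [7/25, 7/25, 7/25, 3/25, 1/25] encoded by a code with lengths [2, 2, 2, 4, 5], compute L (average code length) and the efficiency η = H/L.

Average length L = Σ p_i × l_i = 2.3600 bits
Entropy H = 2.0955 bits
Efficiency η = H/L × 100% = 88.79%


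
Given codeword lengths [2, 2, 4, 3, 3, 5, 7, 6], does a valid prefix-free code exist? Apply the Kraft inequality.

Kraft inequality: Σ 2^(-l_i) ≤ 1 for prefix-free code
Calculating: 2^(-2) + 2^(-2) + 2^(-4) + 2^(-3) + 2^(-3) + 2^(-5) + 2^(-7) + 2^(-6)
= 0.25 + 0.25 + 0.0625 + 0.125 + 0.125 + 0.03125 + 0.0078125 + 0.015625
= 0.8672
Since 0.8672 ≤ 1, prefix-free code exists


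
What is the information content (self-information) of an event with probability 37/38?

Information content I(x) = -log₂(p(x))
I = -log₂(37/38) = -log₂(0.9737)
I = 0.0385 bits


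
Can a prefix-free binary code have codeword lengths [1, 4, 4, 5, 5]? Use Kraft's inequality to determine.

Kraft inequality: Σ 2^(-l_i) ≤ 1 for prefix-free code
Calculating: 2^(-1) + 2^(-4) + 2^(-4) + 2^(-5) + 2^(-5)
= 0.5 + 0.0625 + 0.0625 + 0.03125 + 0.03125
= 0.6875
Since 0.6875 ≤ 1, prefix-free code exists


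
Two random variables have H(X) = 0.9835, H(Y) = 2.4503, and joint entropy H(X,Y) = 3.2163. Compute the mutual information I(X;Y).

I(X;Y) = H(X) + H(Y) - H(X,Y)
I(X;Y) = 0.9835 + 2.4503 - 3.2163 = 0.2175 bits


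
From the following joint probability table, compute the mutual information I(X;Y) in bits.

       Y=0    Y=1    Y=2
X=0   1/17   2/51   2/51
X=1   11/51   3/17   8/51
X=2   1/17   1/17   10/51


H(X) = 1.3929, H(Y) = 1.5699, H(X,Y) = 2.8868
I(X;Y) = H(X) + H(Y) - H(X,Y) = 0.0760 bits


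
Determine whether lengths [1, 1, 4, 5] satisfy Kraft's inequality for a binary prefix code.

Kraft inequality: Σ 2^(-l_i) ≤ 1 for prefix-free code
Calculating: 2^(-1) + 2^(-1) + 2^(-4) + 2^(-5)
= 0.5 + 0.5 + 0.0625 + 0.03125
= 1.0938
Since 1.0938 > 1, prefix-free code does not exist


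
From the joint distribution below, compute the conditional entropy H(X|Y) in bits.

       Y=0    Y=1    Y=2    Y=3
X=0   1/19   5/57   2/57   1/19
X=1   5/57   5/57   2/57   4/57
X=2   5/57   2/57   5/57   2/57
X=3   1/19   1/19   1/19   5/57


H(X|Y) = Σ_y p(y) H(X|Y=y)
  p(Y=0) = 16/57, H(X|Y=0) = 1.9544
  p(Y=1) = 5/19, H(X|Y=1) = 1.9086
  p(Y=2) = 4/19, H(X|Y=2) = 1.8879
  p(Y=3) = 14/57, H(X|Y=3) = 1.9242
H(X|Y) = 0.2807×1.9544 + 0.2632×1.9086 + 0.2105×1.8879 + 0.2456×1.9242 = 1.9209 bits


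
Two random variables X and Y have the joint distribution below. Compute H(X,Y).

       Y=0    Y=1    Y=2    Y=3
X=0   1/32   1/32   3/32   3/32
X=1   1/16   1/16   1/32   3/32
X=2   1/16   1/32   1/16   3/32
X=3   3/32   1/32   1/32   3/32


H(X,Y) = -Σ p(x,y) log₂ p(x,y)
  p(0,0)=1/32: -0.0312 × log₂(0.0312) = 0.1562
  p(0,1)=1/32: -0.0312 × log₂(0.0312) = 0.1562
  p(0,2)=3/32: -0.0938 × log₂(0.0938) = 0.3202
  p(0,3)=3/32: -0.0938 × log₂(0.0938) = 0.3202
  p(1,0)=1/16: -0.0625 × log₂(0.0625) = 0.2500
  p(1,1)=1/16: -0.0625 × log₂(0.0625) = 0.2500
  p(1,2)=1/32: -0.0312 × log₂(0.0312) = 0.1562
  p(1,3)=3/32: -0.0938 × log₂(0.0938) = 0.3202
  p(2,0)=1/16: -0.0625 × log₂(0.0625) = 0.2500
  p(2,1)=1/32: -0.0312 × log₂(0.0312) = 0.1562
  p(2,2)=1/16: -0.0625 × log₂(0.0625) = 0.2500
  p(2,3)=3/32: -0.0938 × log₂(0.0938) = 0.3202
  p(3,0)=3/32: -0.0938 × log₂(0.0938) = 0.3202
  p(3,1)=1/32: -0.0312 × log₂(0.0312) = 0.1562
  p(3,2)=1/32: -0.0312 × log₂(0.0312) = 0.1562
  p(3,3)=3/32: -0.0938 × log₂(0.0938) = 0.3202
H(X,Y) = 3.8585 bits


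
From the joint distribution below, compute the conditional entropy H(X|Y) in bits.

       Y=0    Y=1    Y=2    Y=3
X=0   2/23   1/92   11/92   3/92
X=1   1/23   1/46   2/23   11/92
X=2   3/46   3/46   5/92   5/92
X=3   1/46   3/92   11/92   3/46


H(X|Y) = Σ_y p(y) H(X|Y=y)
  p(Y=0) = 5/23, H(X|Y=0) = 1.8464
  p(Y=1) = 3/23, H(X|Y=1) = 1.7296
  p(Y=2) = 35/92, H(X|Y=2) = 1.9374
  p(Y=3) = 25/92, H(X|Y=3) = 1.8467
H(X|Y) = 0.2174×1.8464 + 0.1304×1.7296 + 0.3804×1.9374 + 0.2717×1.8467 = 1.8659 bits


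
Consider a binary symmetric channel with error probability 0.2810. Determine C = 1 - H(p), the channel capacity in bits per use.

For BSC with error probability p:
C = 1 - H(p) where H(p) is binary entropy
H(0.2810) = -0.2810 × log₂(0.2810) - 0.7190 × log₂(0.7190)
H(p) = 0.8568
C = 1 - 0.8568 = 0.1432 bits/use


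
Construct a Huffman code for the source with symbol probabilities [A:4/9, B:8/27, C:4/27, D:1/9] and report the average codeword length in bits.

Huffman tree construction:
Combine smallest probabilities repeatedly
Resulting codes:
  A: 0 (length 1)
  B: 11 (length 2)
  C: 101 (length 3)
  D: 100 (length 3)
Average length = Σ p(s) × length(s) = 1.8148 bits


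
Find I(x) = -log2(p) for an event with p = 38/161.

Information content I(x) = -log₂(p(x))
I = -log₂(38/161) = -log₂(0.2360)
I = 2.0830 bits


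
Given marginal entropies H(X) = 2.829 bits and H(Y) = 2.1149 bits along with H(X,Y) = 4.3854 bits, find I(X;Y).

I(X;Y) = H(X) + H(Y) - H(X,Y)
I(X;Y) = 2.829 + 2.1149 - 4.3854 = 0.5585 bits


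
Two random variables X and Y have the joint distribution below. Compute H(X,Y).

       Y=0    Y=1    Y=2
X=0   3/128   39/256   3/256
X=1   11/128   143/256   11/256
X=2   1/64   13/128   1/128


H(X,Y) = -Σ p(x,y) log₂ p(x,y)
  p(0,0)=3/128: -0.0234 × log₂(0.0234) = 0.1269
  p(0,1)=39/256: -0.1523 × log₂(0.1523) = 0.4136
  p(0,2)=3/256: -0.0117 × log₂(0.0117) = 0.0752
  p(1,0)=11/128: -0.0859 × log₂(0.0859) = 0.3043
  p(1,1)=143/256: -0.5586 × log₂(0.5586) = 0.4693
  p(1,2)=11/256: -0.0430 × log₂(0.0430) = 0.1951
  p(2,0)=1/64: -0.0156 × log₂(0.0156) = 0.0938
  p(2,1)=13/128: -0.1016 × log₂(0.1016) = 0.3351
  p(2,2)=1/128: -0.0078 × log₂(0.0078) = 0.0547
H(X,Y) = 2.0679 bits


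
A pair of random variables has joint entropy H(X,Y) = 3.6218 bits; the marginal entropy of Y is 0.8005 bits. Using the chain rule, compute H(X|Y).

Chain rule: H(X,Y) = H(X|Y) + H(Y)
H(X|Y) = H(X,Y) - H(Y) = 3.6218 - 0.8005 = 2.8213 bits


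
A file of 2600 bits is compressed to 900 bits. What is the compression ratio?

Compression ratio = Original / Compressed
= 2600 / 900 = 2.89:1


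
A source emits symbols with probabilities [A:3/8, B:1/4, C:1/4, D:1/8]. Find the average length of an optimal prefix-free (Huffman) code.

Huffman tree construction:
Combine smallest probabilities repeatedly
Resulting codes:
  A: 11 (length 2)
  B: 01 (length 2)
  C: 10 (length 2)
  D: 00 (length 2)
Average length = Σ p(s) × length(s) = 2.0000 bits


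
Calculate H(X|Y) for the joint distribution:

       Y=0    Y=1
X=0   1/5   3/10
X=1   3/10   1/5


H(X|Y) = Σ_y p(y) H(X|Y=y)
  p(Y=0) = 1/2, H(X|Y=0) = 0.9710
  p(Y=1) = 1/2, H(X|Y=1) = 0.9710
H(X|Y) = 0.5000×0.9710 + 0.5000×0.9710 = 0.9710 bits


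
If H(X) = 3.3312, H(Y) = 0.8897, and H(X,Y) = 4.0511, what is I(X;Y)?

I(X;Y) = H(X) + H(Y) - H(X,Y)
I(X;Y) = 3.3312 + 0.8897 - 4.0511 = 0.1698 bits


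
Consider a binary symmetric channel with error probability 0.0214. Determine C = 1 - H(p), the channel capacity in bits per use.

For BSC with error probability p:
C = 1 - H(p) where H(p) is binary entropy
H(0.0214) = -0.0214 × log₂(0.0214) - 0.9786 × log₂(0.9786)
H(p) = 0.1492
C = 1 - 0.1492 = 0.8508 bits/use


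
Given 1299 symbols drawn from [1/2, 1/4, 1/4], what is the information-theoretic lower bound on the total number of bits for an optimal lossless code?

Entropy H = 1.5000 bits/symbol
Minimum bits = H × n = 1.5000 × 1299
= 1948.50 bits


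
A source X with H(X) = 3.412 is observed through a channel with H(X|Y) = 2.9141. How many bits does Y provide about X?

I(X;Y) = H(X) - H(X|Y)
I(X;Y) = 3.412 - 2.9141 = 0.4979 bits


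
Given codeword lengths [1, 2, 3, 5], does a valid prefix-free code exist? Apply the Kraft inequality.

Kraft inequality: Σ 2^(-l_i) ≤ 1 for prefix-free code
Calculating: 2^(-1) + 2^(-2) + 2^(-3) + 2^(-5)
= 0.5 + 0.25 + 0.125 + 0.03125
= 0.9062
Since 0.9062 ≤ 1, prefix-free code exists


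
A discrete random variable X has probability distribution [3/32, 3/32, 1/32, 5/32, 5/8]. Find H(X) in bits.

H(X) = -Σ p(x) log₂ p(x)
  -3/32 × log₂(3/32) = 0.3202
  -3/32 × log₂(3/32) = 0.3202
  -1/32 × log₂(1/32) = 0.1562
  -5/32 × log₂(5/32) = 0.4184
  -5/8 × log₂(5/8) = 0.4238
H(X) = 1.6388 bits


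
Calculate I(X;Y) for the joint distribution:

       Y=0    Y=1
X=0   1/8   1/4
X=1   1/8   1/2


H(X) = 0.9544, H(Y) = 0.8113, H(X,Y) = 1.7500
I(X;Y) = H(X) + H(Y) - H(X,Y) = 0.0157 bits


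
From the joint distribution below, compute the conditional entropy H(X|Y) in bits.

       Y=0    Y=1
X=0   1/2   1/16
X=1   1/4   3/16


H(X|Y) = Σ_y p(y) H(X|Y=y)
  p(Y=0) = 3/4, H(X|Y=0) = 0.9183
  p(Y=1) = 1/4, H(X|Y=1) = 0.8113
H(X|Y) = 0.7500×0.9183 + 0.2500×0.8113 = 0.8915 bits


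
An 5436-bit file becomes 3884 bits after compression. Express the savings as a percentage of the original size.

Space savings = (1 - Compressed/Original) × 100%
= (1 - 3884/5436) × 100%
= 28.55%


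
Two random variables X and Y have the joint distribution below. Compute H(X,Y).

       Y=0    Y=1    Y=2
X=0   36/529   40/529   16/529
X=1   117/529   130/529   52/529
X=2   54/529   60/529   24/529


H(X,Y) = -Σ p(x,y) log₂ p(x,y)
  p(0,0)=36/529: -0.0681 × log₂(0.0681) = 0.2639
  p(0,1)=40/529: -0.0756 × log₂(0.0756) = 0.2817
  p(0,2)=16/529: -0.0302 × log₂(0.0302) = 0.1527
  p(1,0)=117/529: -0.2212 × log₂(0.2212) = 0.4814
  p(1,1)=130/529: -0.2457 × log₂(0.2457) = 0.4976
  p(1,2)=52/529: -0.0983 × log₂(0.0983) = 0.3290
  p(2,0)=54/529: -0.1021 × log₂(0.1021) = 0.3361
  p(2,1)=60/529: -0.1134 × log₂(0.1134) = 0.3562
  p(2,2)=24/529: -0.0454 × log₂(0.0454) = 0.2024
H(X,Y) = 2.9009 bits


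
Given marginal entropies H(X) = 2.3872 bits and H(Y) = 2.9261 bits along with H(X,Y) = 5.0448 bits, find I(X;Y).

I(X;Y) = H(X) + H(Y) - H(X,Y)
I(X;Y) = 2.3872 + 2.9261 - 5.0448 = 0.2685 bits


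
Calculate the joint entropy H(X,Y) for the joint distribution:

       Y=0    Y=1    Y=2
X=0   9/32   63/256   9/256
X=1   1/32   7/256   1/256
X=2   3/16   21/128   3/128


H(X,Y) = -Σ p(x,y) log₂ p(x,y)
  p(0,0)=9/32: -0.2812 × log₂(0.2812) = 0.5147
  p(0,1)=63/256: -0.2461 × log₂(0.2461) = 0.4978
  p(0,2)=9/256: -0.0352 × log₂(0.0352) = 0.1698
  p(1,0)=1/32: -0.0312 × log₂(0.0312) = 0.1562
  p(1,1)=7/256: -0.0273 × log₂(0.0273) = 0.1420
  p(1,2)=1/256: -0.0039 × log₂(0.0039) = 0.0312
  p(2,0)=3/16: -0.1875 × log₂(0.1875) = 0.4528
  p(2,1)=21/128: -0.1641 × log₂(0.1641) = 0.4278
  p(2,2)=3/128: -0.0234 × log₂(0.0234) = 0.1269
H(X,Y) = 2.5193 bits


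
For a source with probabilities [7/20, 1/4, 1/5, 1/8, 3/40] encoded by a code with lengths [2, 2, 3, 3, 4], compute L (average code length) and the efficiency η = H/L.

Average length L = Σ p_i × l_i = 2.4750 bits
Entropy H = 2.1498 bits
Efficiency η = H/L × 100% = 86.86%


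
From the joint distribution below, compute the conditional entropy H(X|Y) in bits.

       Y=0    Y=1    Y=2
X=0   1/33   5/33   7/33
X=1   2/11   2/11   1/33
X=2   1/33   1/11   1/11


H(X|Y) = Σ_y p(y) H(X|Y=y)
  p(Y=0) = 8/33, H(X|Y=0) = 1.0613
  p(Y=1) = 14/33, H(X|Y=1) = 1.5306
  p(Y=2) = 1/3, H(X|Y=2) = 1.2407
H(X|Y) = 0.2424×1.0613 + 0.4242×1.5306 + 0.3333×1.2407 = 1.3202 bits


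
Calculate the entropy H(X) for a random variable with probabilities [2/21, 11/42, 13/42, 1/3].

H(X) = -Σ p(x) log₂ p(x)
  -2/21 × log₂(2/21) = 0.3231
  -11/42 × log₂(11/42) = 0.5062
  -13/42 × log₂(13/42) = 0.5237
  -1/3 × log₂(1/3) = 0.5283
H(X) = 1.8813 bits


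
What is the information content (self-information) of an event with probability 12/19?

Information content I(x) = -log₂(p(x))
I = -log₂(12/19) = -log₂(0.6316)
I = 0.6630 bits


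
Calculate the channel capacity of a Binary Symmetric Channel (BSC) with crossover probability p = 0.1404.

For BSC with error probability p:
C = 1 - H(p) where H(p) is binary entropy
H(0.1404) = -0.1404 × log₂(0.1404) - 0.8596 × log₂(0.8596)
H(p) = 0.5853
C = 1 - 0.5853 = 0.4147 bits/use


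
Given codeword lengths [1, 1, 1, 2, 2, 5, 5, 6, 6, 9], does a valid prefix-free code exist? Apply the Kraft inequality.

Kraft inequality: Σ 2^(-l_i) ≤ 1 for prefix-free code
Calculating: 2^(-1) + 2^(-1) + 2^(-1) + 2^(-2) + 2^(-2) + 2^(-5) + 2^(-5) + 2^(-6) + 2^(-6) + 2^(-9)
= 0.5 + 0.5 + 0.5 + 0.25 + 0.25 + 0.03125 + 0.03125 + 0.015625 + 0.015625 + 0.001953125
= 2.0957
Since 2.0957 > 1, prefix-free code does not exist


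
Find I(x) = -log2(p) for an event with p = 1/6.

Information content I(x) = -log₂(p(x))
I = -log₂(1/6) = -log₂(0.1667)
I = 2.5850 bits


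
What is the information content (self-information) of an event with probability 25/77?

Information content I(x) = -log₂(p(x))
I = -log₂(25/77) = -log₂(0.3247)
I = 1.6229 bits


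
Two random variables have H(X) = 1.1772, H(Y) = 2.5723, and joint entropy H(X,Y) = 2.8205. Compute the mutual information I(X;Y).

I(X;Y) = H(X) + H(Y) - H(X,Y)
I(X;Y) = 1.1772 + 2.5723 - 2.8205 = 0.929 bits


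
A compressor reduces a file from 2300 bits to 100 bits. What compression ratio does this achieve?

Compression ratio = Original / Compressed
= 2300 / 100 = 23.00:1


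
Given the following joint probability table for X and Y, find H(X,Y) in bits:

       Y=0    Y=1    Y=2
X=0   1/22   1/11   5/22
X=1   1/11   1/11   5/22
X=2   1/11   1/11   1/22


H(X,Y) = -Σ p(x,y) log₂ p(x,y)
  p(0,0)=1/22: -0.0455 × log₂(0.0455) = 0.2027
  p(0,1)=1/11: -0.0909 × log₂(0.0909) = 0.3145
  p(0,2)=5/22: -0.2273 × log₂(0.2273) = 0.4858
  p(1,0)=1/11: -0.0909 × log₂(0.0909) = 0.3145
  p(1,1)=1/11: -0.0909 × log₂(0.0909) = 0.3145
  p(1,2)=5/22: -0.2273 × log₂(0.2273) = 0.4858
  p(2,0)=1/11: -0.0909 × log₂(0.0909) = 0.3145
  p(2,1)=1/11: -0.0909 × log₂(0.0909) = 0.3145
  p(2,2)=1/22: -0.0455 × log₂(0.0455) = 0.2027
H(X,Y) = 2.9495 bits


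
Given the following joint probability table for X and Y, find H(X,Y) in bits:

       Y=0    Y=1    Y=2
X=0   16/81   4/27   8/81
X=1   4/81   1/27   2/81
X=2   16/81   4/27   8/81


H(X,Y) = -Σ p(x,y) log₂ p(x,y)
  p(0,0)=16/81: -0.1975 × log₂(0.1975) = 0.4622
  p(0,1)=4/27: -0.1481 × log₂(0.1481) = 0.4081
  p(0,2)=8/81: -0.0988 × log₂(0.0988) = 0.3299
  p(1,0)=4/81: -0.0494 × log₂(0.0494) = 0.2143
  p(1,1)=1/27: -0.0370 × log₂(0.0370) = 0.1761
  p(1,2)=2/81: -0.0247 × log₂(0.0247) = 0.1318
  p(2,0)=16/81: -0.1975 × log₂(0.1975) = 0.4622
  p(2,1)=4/27: -0.1481 × log₂(0.1481) = 0.4081
  p(2,2)=8/81: -0.0988 × log₂(0.0988) = 0.3299
H(X,Y) = 2.9226 bits


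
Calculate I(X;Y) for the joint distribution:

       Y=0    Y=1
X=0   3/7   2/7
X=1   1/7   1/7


H(X) = 0.8631, H(Y) = 0.9852, H(X,Y) = 1.8424
I(X;Y) = H(X) + H(Y) - H(X,Y) = 0.0060 bits


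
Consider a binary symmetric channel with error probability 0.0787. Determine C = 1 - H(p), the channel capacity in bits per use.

For BSC with error probability p:
C = 1 - H(p) where H(p) is binary entropy
H(0.0787) = -0.0787 × log₂(0.0787) - 0.9213 × log₂(0.9213)
H(p) = 0.3976
C = 1 - 0.3976 = 0.6024 bits/use


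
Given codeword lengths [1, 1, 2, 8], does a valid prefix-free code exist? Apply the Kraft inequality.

Kraft inequality: Σ 2^(-l_i) ≤ 1 for prefix-free code
Calculating: 2^(-1) + 2^(-1) + 2^(-2) + 2^(-8)
= 0.5 + 0.5 + 0.25 + 0.00390625
= 1.2539
Since 1.2539 > 1, prefix-free code does not exist


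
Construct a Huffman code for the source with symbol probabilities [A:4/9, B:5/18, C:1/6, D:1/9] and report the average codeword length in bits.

Huffman tree construction:
Combine smallest probabilities repeatedly
Resulting codes:
  A: 0 (length 1)
  B: 10 (length 2)
  C: 111 (length 3)
  D: 110 (length 3)
Average length = Σ p(s) × length(s) = 1.8333 bits


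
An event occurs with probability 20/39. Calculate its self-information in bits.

Information content I(x) = -log₂(p(x))
I = -log₂(20/39) = -log₂(0.5128)
I = 0.9635 bits


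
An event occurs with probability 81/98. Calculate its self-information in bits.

Information content I(x) = -log₂(p(x))
I = -log₂(81/98) = -log₂(0.8265)
I = 0.2749 bits


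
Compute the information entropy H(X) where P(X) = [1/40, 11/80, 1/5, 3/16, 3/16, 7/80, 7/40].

H(X) = -Σ p(x) log₂ p(x)
  -1/40 × log₂(1/40) = 0.1330
  -11/80 × log₂(11/80) = 0.3936
  -1/5 × log₂(1/5) = 0.4644
  -3/16 × log₂(3/16) = 0.4528
  -3/16 × log₂(3/16) = 0.4528
  -7/80 × log₂(7/80) = 0.3075
  -7/40 × log₂(7/40) = 0.4401
H(X) = 2.6442 bits


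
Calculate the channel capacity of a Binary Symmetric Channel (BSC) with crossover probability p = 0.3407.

For BSC with error probability p:
C = 1 - H(p) where H(p) is binary entropy
H(0.3407) = -0.3407 × log₂(0.3407) - 0.6593 × log₂(0.6593)
H(p) = 0.9255
C = 1 - 0.9255 = 0.0745 bits/use


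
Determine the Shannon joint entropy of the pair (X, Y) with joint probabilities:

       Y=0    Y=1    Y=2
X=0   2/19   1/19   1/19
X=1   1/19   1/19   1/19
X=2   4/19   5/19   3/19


H(X,Y) = -Σ p(x,y) log₂ p(x,y)
  p(0,0)=2/19: -0.1053 × log₂(0.1053) = 0.3419
  p(0,1)=1/19: -0.0526 × log₂(0.0526) = 0.2236
  p(0,2)=1/19: -0.0526 × log₂(0.0526) = 0.2236
  p(1,0)=1/19: -0.0526 × log₂(0.0526) = 0.2236
  p(1,1)=1/19: -0.0526 × log₂(0.0526) = 0.2236
  p(1,2)=1/19: -0.0526 × log₂(0.0526) = 0.2236
  p(2,0)=4/19: -0.2105 × log₂(0.2105) = 0.4732
  p(2,1)=5/19: -0.2632 × log₂(0.2632) = 0.5068
  p(2,2)=3/19: -0.1579 × log₂(0.1579) = 0.4205
H(X,Y) = 2.8603 bits


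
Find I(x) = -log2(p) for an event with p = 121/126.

Information content I(x) = -log₂(p(x))
I = -log₂(121/126) = -log₂(0.9603)
I = 0.0584 bits


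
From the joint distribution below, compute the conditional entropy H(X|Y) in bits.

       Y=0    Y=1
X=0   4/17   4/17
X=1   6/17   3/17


H(X|Y) = Σ_y p(y) H(X|Y=y)
  p(Y=0) = 10/17, H(X|Y=0) = 0.9710
  p(Y=1) = 7/17, H(X|Y=1) = 0.9852
H(X|Y) = 0.5882×0.9710 + 0.4118×0.9852 = 0.9768 bits


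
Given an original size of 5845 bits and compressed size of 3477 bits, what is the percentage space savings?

Space savings = (1 - Compressed/Original) × 100%
= (1 - 3477/5845) × 100%
= 40.51%


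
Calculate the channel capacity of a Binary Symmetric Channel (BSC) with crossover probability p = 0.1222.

For BSC with error probability p:
C = 1 - H(p) where H(p) is binary entropy
H(0.1222) = -0.1222 × log₂(0.1222) - 0.8778 × log₂(0.8778)
H(p) = 0.5357
C = 1 - 0.5357 = 0.4643 bits/use


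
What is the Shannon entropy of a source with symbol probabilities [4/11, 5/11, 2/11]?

H(X) = -Σ p(x) log₂ p(x)
  -4/11 × log₂(4/11) = 0.5307
  -5/11 × log₂(5/11) = 0.5170
  -2/11 × log₂(2/11) = 0.4472
H(X) = 1.4949 bits


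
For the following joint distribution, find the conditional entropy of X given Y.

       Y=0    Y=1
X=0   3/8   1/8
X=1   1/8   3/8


H(X|Y) = Σ_y p(y) H(X|Y=y)
  p(Y=0) = 1/2, H(X|Y=0) = 0.8113
  p(Y=1) = 1/2, H(X|Y=1) = 0.8113
H(X|Y) = 0.5000×0.8113 + 0.5000×0.8113 = 0.8113 bits


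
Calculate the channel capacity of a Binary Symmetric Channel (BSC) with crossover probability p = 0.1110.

For BSC with error probability p:
C = 1 - H(p) where H(p) is binary entropy
H(0.1110) = -0.1110 × log₂(0.1110) - 0.8890 × log₂(0.8890)
H(p) = 0.5029
C = 1 - 0.5029 = 0.4971 bits/use


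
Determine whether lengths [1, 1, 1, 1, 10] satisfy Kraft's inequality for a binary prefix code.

Kraft inequality: Σ 2^(-l_i) ≤ 1 for prefix-free code
Calculating: 2^(-1) + 2^(-1) + 2^(-1) + 2^(-1) + 2^(-10)
= 0.5 + 0.5 + 0.5 + 0.5 + 0.0009765625
= 2.0010
Since 2.0010 > 1, prefix-free code does not exist


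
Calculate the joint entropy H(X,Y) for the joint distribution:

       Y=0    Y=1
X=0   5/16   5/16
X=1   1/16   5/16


H(X,Y) = -Σ p(x,y) log₂ p(x,y)
  p(0,0)=5/16: -0.3125 × log₂(0.3125) = 0.5244
  p(0,1)=5/16: -0.3125 × log₂(0.3125) = 0.5244
  p(1,0)=1/16: -0.0625 × log₂(0.0625) = 0.2500
  p(1,1)=5/16: -0.3125 × log₂(0.3125) = 0.5244
H(X,Y) = 1.8232 bits


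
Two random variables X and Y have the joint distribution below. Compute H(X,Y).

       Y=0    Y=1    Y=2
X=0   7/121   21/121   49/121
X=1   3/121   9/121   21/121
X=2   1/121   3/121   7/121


H(X,Y) = -Σ p(x,y) log₂ p(x,y)
  p(0,0)=7/121: -0.0579 × log₂(0.0579) = 0.2379
  p(0,1)=21/121: -0.1736 × log₂(0.1736) = 0.4385
  p(0,2)=49/121: -0.4050 × log₂(0.4050) = 0.5281
  p(1,0)=3/121: -0.0248 × log₂(0.0248) = 0.1322
  p(1,1)=9/121: -0.0744 × log₂(0.0744) = 0.2788
  p(1,2)=21/121: -0.1736 × log₂(0.1736) = 0.4385
  p(2,0)=1/121: -0.0083 × log₂(0.0083) = 0.0572
  p(2,1)=3/121: -0.0248 × log₂(0.0248) = 0.1322
  p(2,2)=7/121: -0.0579 × log₂(0.0579) = 0.2379
H(X,Y) = 2.4813 bits


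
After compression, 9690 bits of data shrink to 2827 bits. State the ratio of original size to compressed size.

Compression ratio = Original / Compressed
= 9690 / 2827 = 3.43:1


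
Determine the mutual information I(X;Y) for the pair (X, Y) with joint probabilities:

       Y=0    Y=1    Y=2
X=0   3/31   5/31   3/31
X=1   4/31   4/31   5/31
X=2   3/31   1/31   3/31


H(X) = 1.5409, H(Y) = 1.5835, H(X,Y) = 3.0755
I(X;Y) = H(X) + H(Y) - H(X,Y) = 0.0489 bits


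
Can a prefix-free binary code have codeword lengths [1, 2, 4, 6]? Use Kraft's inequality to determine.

Kraft inequality: Σ 2^(-l_i) ≤ 1 for prefix-free code
Calculating: 2^(-1) + 2^(-2) + 2^(-4) + 2^(-6)
= 0.5 + 0.25 + 0.0625 + 0.015625
= 0.8281
Since 0.8281 ≤ 1, prefix-free code exists


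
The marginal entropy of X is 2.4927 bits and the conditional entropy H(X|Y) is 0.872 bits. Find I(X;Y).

I(X;Y) = H(X) - H(X|Y)
I(X;Y) = 2.4927 - 0.872 = 1.6207 bits


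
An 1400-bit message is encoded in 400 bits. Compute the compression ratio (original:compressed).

Compression ratio = Original / Compressed
= 1400 / 400 = 3.50:1


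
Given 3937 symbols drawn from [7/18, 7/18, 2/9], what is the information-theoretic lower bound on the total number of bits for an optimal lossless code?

Entropy H = 1.5420 bits/symbol
Minimum bits = H × n = 1.5420 × 3937
= 6070.78 bits


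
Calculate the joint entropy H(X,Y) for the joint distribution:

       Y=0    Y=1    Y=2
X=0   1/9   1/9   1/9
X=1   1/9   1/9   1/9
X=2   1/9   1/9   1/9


H(X,Y) = -Σ p(x,y) log₂ p(x,y)
  p(0,0)=1/9: -0.1111 × log₂(0.1111) = 0.3522
  p(0,1)=1/9: -0.1111 × log₂(0.1111) = 0.3522
  p(0,2)=1/9: -0.1111 × log₂(0.1111) = 0.3522
  p(1,0)=1/9: -0.1111 × log₂(0.1111) = 0.3522
  p(1,1)=1/9: -0.1111 × log₂(0.1111) = 0.3522
  p(1,2)=1/9: -0.1111 × log₂(0.1111) = 0.3522
  p(2,0)=1/9: -0.1111 × log₂(0.1111) = 0.3522
  p(2,1)=1/9: -0.1111 × log₂(0.1111) = 0.3522
  p(2,2)=1/9: -0.1111 × log₂(0.1111) = 0.3522
H(X,Y) = 3.1699 bits


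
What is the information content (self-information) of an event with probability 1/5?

Information content I(x) = -log₂(p(x))
I = -log₂(1/5) = -log₂(0.2000)
I = 2.3219 bits


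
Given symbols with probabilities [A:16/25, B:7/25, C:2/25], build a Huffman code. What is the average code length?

Huffman tree construction:
Combine smallest probabilities repeatedly
Resulting codes:
  A: 1 (length 1)
  B: 01 (length 2)
  C: 00 (length 2)
Average length = Σ p(s) × length(s) = 1.3600 bits


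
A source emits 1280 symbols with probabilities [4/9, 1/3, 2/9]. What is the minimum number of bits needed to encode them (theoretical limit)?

Entropy H = 1.5305 bits/symbol
Minimum bits = H × n = 1.5305 × 1280
= 1959.03 bits


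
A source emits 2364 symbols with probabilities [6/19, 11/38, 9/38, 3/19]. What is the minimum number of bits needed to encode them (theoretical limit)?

Entropy H = 1.9555 bits/symbol
Minimum bits = H × n = 1.9555 × 2364
= 4622.79 bits


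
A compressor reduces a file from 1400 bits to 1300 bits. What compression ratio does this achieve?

Compression ratio = Original / Compressed
= 1400 / 1300 = 1.08:1


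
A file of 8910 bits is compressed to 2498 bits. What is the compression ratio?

Compression ratio = Original / Compressed
= 8910 / 2498 = 3.57:1


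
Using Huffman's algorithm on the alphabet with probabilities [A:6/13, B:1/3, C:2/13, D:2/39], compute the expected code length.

Huffman tree construction:
Combine smallest probabilities repeatedly
Resulting codes:
  A: 0 (length 1)
  B: 11 (length 2)
  C: 101 (length 3)
  D: 100 (length 3)
Average length = Σ p(s) × length(s) = 1.7436 bits


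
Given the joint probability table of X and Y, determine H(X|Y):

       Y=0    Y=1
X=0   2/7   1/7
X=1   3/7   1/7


H(X|Y) = Σ_y p(y) H(X|Y=y)
  p(Y=0) = 5/7, H(X|Y=0) = 0.9710
  p(Y=1) = 2/7, H(X|Y=1) = 1.0000
H(X|Y) = 0.7143×0.9710 + 0.2857×1.0000 = 0.9793 bits


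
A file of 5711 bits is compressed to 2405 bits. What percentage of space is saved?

Space savings = (1 - Compressed/Original) × 100%
= (1 - 2405/5711) × 100%
= 57.89%


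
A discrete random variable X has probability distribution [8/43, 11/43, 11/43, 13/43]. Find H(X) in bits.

H(X) = -Σ p(x) log₂ p(x)
  -8/43 × log₂(8/43) = 0.4514
  -11/43 × log₂(11/43) = 0.5031
  -11/43 × log₂(11/43) = 0.5031
  -13/43 × log₂(13/43) = 0.5218
H(X) = 1.9794 bits


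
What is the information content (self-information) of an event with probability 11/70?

Information content I(x) = -log₂(p(x))
I = -log₂(11/70) = -log₂(0.1571)
I = 2.6699 bits


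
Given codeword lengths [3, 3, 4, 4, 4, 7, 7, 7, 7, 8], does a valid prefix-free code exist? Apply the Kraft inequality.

Kraft inequality: Σ 2^(-l_i) ≤ 1 for prefix-free code
Calculating: 2^(-3) + 2^(-3) + 2^(-4) + 2^(-4) + 2^(-4) + 2^(-7) + 2^(-7) + 2^(-7) + 2^(-7) + 2^(-8)
= 0.125 + 0.125 + 0.0625 + 0.0625 + 0.0625 + 0.0078125 + 0.0078125 + 0.0078125 + 0.0078125 + 0.00390625
= 0.4727
Since 0.4727 ≤ 1, prefix-free code exists


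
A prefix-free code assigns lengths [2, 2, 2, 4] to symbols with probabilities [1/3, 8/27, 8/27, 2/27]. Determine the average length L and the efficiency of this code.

Average length L = Σ p_i × l_i = 2.1481 bits
Entropy H = 1.8464 bits
Efficiency η = H/L × 100% = 85.95%


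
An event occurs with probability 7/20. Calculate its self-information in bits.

Information content I(x) = -log₂(p(x))
I = -log₂(7/20) = -log₂(0.3500)
I = 1.5146 bits


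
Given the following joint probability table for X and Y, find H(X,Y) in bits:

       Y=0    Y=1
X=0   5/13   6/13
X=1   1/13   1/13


H(X,Y) = -Σ p(x,y) log₂ p(x,y)
  p(0,0)=5/13: -0.3846 × log₂(0.3846) = 0.5302
  p(0,1)=6/13: -0.4615 × log₂(0.4615) = 0.5148
  p(1,0)=1/13: -0.0769 × log₂(0.0769) = 0.2846
  p(1,1)=1/13: -0.0769 × log₂(0.0769) = 0.2846
H(X,Y) = 1.6143 bits


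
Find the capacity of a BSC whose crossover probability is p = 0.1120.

For BSC with error probability p:
C = 1 - H(p) where H(p) is binary entropy
H(0.1120) = -0.1120 × log₂(0.1120) - 0.8880 × log₂(0.8880)
H(p) = 0.5059
C = 1 - 0.5059 = 0.4941 bits/use


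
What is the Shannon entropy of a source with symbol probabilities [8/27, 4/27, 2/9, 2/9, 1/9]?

H(X) = -Σ p(x) log₂ p(x)
  -8/27 × log₂(8/27) = 0.5200
  -4/27 × log₂(4/27) = 0.4081
  -2/9 × log₂(2/9) = 0.4822
  -2/9 × log₂(2/9) = 0.4822
  -1/9 × log₂(1/9) = 0.3522
H(X) = 2.2447 bits


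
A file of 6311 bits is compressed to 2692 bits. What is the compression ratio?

Compression ratio = Original / Compressed
= 6311 / 2692 = 2.34:1


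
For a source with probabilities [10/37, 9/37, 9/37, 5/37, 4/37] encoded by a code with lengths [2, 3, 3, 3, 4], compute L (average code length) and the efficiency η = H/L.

Average length L = Σ p_i × l_i = 2.8378 bits
Entropy H = 2.2395 bits
Efficiency η = H/L × 100% = 78.92%


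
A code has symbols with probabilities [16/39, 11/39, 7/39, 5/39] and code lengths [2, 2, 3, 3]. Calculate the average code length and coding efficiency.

Average length L = Σ p_i × l_i = 2.3077 bits
Entropy H = 1.8671 bits
Efficiency η = H/L × 100% = 80.91%


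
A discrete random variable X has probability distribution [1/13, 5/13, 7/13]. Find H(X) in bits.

H(X) = -Σ p(x) log₂ p(x)
  -1/13 × log₂(1/13) = 0.2846
  -5/13 × log₂(5/13) = 0.5302
  -7/13 × log₂(7/13) = 0.4809
H(X) = 1.2957 bits


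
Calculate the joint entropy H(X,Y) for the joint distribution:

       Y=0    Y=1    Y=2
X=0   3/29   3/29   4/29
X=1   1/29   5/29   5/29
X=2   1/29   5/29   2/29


H(X,Y) = -Σ p(x,y) log₂ p(x,y)
  p(0,0)=3/29: -0.1034 × log₂(0.1034) = 0.3386
  p(0,1)=3/29: -0.1034 × log₂(0.1034) = 0.3386
  p(0,2)=4/29: -0.1379 × log₂(0.1379) = 0.3942
  p(1,0)=1/29: -0.0345 × log₂(0.0345) = 0.1675
  p(1,1)=5/29: -0.1724 × log₂(0.1724) = 0.4373
  p(1,2)=5/29: -0.1724 × log₂(0.1724) = 0.4373
  p(2,0)=1/29: -0.0345 × log₂(0.0345) = 0.1675
  p(2,1)=5/29: -0.1724 × log₂(0.1724) = 0.4373
  p(2,2)=2/29: -0.0690 × log₂(0.0690) = 0.2661
H(X,Y) = 2.9842 bits


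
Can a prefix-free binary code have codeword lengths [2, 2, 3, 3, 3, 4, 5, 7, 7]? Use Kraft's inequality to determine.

Kraft inequality: Σ 2^(-l_i) ≤ 1 for prefix-free code
Calculating: 2^(-2) + 2^(-2) + 2^(-3) + 2^(-3) + 2^(-3) + 2^(-4) + 2^(-5) + 2^(-7) + 2^(-7)
= 0.25 + 0.25 + 0.125 + 0.125 + 0.125 + 0.0625 + 0.03125 + 0.0078125 + 0.0078125
= 0.9844
Since 0.9844 ≤ 1, prefix-free code exists


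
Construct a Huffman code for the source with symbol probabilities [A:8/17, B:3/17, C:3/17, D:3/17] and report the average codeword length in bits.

Huffman tree construction:
Combine smallest probabilities repeatedly
Resulting codes:
  A: 0 (length 1)
  B: 110 (length 3)
  C: 111 (length 3)
  D: 10 (length 2)
Average length = Σ p(s) × length(s) = 1.8824 bits


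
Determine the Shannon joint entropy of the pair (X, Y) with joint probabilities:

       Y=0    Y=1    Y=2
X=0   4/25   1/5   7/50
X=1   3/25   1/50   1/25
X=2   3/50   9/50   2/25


H(X,Y) = -Σ p(x,y) log₂ p(x,y)
  p(0,0)=4/25: -0.1600 × log₂(0.1600) = 0.4230
  p(0,1)=1/5: -0.2000 × log₂(0.2000) = 0.4644
  p(0,2)=7/50: -0.1400 × log₂(0.1400) = 0.3971
  p(1,0)=3/25: -0.1200 × log₂(0.1200) = 0.3671
  p(1,1)=1/50: -0.0200 × log₂(0.0200) = 0.1129
  p(1,2)=1/25: -0.0400 × log₂(0.0400) = 0.1858
  p(2,0)=3/50: -0.0600 × log₂(0.0600) = 0.2435
  p(2,1)=9/50: -0.1800 × log₂(0.1800) = 0.4453
  p(2,2)=2/25: -0.0800 × log₂(0.0800) = 0.2915
H(X,Y) = 2.9306 bits


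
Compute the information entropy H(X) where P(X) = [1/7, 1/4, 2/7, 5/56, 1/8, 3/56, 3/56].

H(X) = -Σ p(x) log₂ p(x)
  -1/7 × log₂(1/7) = 0.4011
  -1/4 × log₂(1/4) = 0.5000
  -2/7 × log₂(2/7) = 0.5164
  -5/56 × log₂(5/56) = 0.3112
  -1/8 × log₂(1/8) = 0.3750
  -3/56 × log₂(3/56) = 0.2262
  -3/56 × log₂(3/56) = 0.2262
H(X) = 2.5560 bits


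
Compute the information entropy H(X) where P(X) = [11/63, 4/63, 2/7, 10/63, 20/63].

H(X) = -Σ p(x) log₂ p(x)
  -11/63 × log₂(11/63) = 0.4396
  -4/63 × log₂(4/63) = 0.2525
  -2/7 × log₂(2/7) = 0.5164
  -10/63 × log₂(10/63) = 0.4215
  -20/63 × log₂(20/63) = 0.5255
H(X) = 2.1555 bits


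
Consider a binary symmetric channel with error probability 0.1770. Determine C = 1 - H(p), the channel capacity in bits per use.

For BSC with error probability p:
C = 1 - H(p) where H(p) is binary entropy
H(0.1770) = -0.1770 × log₂(0.1770) - 0.8230 × log₂(0.8230)
H(p) = 0.6735
C = 1 - 0.6735 = 0.3265 bits/use


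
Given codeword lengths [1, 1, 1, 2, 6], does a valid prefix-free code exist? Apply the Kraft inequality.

Kraft inequality: Σ 2^(-l_i) ≤ 1 for prefix-free code
Calculating: 2^(-1) + 2^(-1) + 2^(-1) + 2^(-2) + 2^(-6)
= 0.5 + 0.5 + 0.5 + 0.25 + 0.015625
= 1.7656
Since 1.7656 > 1, prefix-free code does not exist


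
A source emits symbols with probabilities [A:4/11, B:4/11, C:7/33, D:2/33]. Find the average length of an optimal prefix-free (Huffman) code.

Huffman tree construction:
Combine smallest probabilities repeatedly
Resulting codes:
  A: 11 (length 2)
  B: 0 (length 1)
  C: 101 (length 3)
  D: 100 (length 3)
Average length = Σ p(s) × length(s) = 1.9091 bits


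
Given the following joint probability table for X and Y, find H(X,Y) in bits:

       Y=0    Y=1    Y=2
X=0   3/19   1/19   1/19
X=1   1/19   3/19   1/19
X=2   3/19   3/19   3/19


H(X,Y) = -Σ p(x,y) log₂ p(x,y)
  p(0,0)=3/19: -0.1579 × log₂(0.1579) = 0.4205
  p(0,1)=1/19: -0.0526 × log₂(0.0526) = 0.2236
  p(0,2)=1/19: -0.0526 × log₂(0.0526) = 0.2236
  p(1,0)=1/19: -0.0526 × log₂(0.0526) = 0.2236
  p(1,1)=3/19: -0.1579 × log₂(0.1579) = 0.4205
  p(1,2)=1/19: -0.0526 × log₂(0.0526) = 0.2236
  p(2,0)=3/19: -0.1579 × log₂(0.1579) = 0.4205
  p(2,1)=3/19: -0.1579 × log₂(0.1579) = 0.4205
  p(2,2)=3/19: -0.1579 × log₂(0.1579) = 0.4205
H(X,Y) = 2.9966 bits
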